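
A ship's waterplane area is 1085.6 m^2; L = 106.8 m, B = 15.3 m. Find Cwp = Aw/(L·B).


Formula: Cwp = Aw / (L * B)
Step 1 — L * B = 106.8 * 15.3 = 1634.04 m^2
Step 2 — Cwp = 1085.6 / 1634.04 ≈ 0.66437 (5 s.f.)

0.66437


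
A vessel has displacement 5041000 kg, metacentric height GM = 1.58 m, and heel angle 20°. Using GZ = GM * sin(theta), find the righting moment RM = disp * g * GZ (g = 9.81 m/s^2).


Formula: GZ = GM * sin(theta); RM = disp * g * GZ
Step 1 — GZ = 1.58 * sin(20°) = 1.58 * 0.34202 = 0.540392 m
Step 2 — RM = 5041000 * 9.81 * 0.540392 ≈ 26724000 N·m (5 s.f.)

26724000 N·m


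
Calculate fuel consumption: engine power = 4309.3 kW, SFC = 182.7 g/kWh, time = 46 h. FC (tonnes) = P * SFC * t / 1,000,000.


Formula: FC (tonnes) = P * SFC * t / 1,000,000
Step 1 — P * SFC * t = 4309.3 * 182.7 * 46 = 36216219.06 g
Step 2 — FC (tonnes) = 36216219.06 / 1,000,000 ≈ 36.216 tonnes (5 s.f.)

36.216 tonnes


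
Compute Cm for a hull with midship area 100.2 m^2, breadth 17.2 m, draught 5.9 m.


Formula: Cm = Am / (B * T)
Step 1 — B * T = 17.2 * 5.9 = 101.48 m^2
Step 2 — Cm = 100.2 / 101.48 ≈ 0.98739 (5 s.f.)

0.98739


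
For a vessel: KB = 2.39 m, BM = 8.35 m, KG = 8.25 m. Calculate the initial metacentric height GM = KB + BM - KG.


Formula: GM = KB + BM - KG
Step 1 — KM = KB + BM = 2.39 + 8.35 = 10.74 m
Step 2 — GM = KM - KG = 10.74 - 8.25 = 2.49 m

2.49 m


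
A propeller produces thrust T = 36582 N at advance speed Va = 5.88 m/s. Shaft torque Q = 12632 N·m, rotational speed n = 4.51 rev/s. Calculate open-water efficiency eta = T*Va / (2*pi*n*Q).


Formula: eta = T * Va / (2 * pi * n * Q)
Step 1 — numerator = T * Va = 36582 * 5.88 = 215102.16
Step 2 — 2 * pi * n = 2 * pi * 4.51 = 28.337166
Step 3 — denominator = 28.337166 * 12632 = 357955.08
Step 4 — eta = 215102.16 / 357955.08 ≈ 0.60092 (5 s.f.)

0.60092


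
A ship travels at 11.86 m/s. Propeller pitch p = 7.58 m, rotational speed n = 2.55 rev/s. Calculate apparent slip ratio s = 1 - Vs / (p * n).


Formula: s = 1 - Vs / (p * n)
Step 1 — p * n = 7.58 * 2.55 = 19.329
Step 2 — Vs / (p*n) = 11.86 / 19.329 = 0.613586 (6 d.p.)
Step 3 — s = 1 - 0.613586 = 0.386414

0.386414


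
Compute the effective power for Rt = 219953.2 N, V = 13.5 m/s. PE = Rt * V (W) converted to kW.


Formula: PE = Rt * V / 1000 (kW)
Step 1 — PE (W) = 219953.2 * 13.5 = 2969368.2 W
Step 2 — PE (kW) = 2969368.2 / 1000 ≈ 2969.4 kW (5 s.f.)

2969.4 kW


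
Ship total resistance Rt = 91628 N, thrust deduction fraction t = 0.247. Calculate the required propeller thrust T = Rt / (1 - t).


Formula: T = Rt / (1 - t)
Step 1 — (1 - t) = 1 - 0.247 = 0.753
Step 2 — T = 91628 / 0.753 ≈ 121680 N (5 s.f.)

121680 N


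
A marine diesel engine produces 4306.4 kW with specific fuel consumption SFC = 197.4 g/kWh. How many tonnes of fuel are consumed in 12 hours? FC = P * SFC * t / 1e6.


Formula: FC (tonnes) = P * SFC * t / 1,000,000
Step 1 — P * SFC * t = 4306.4 * 197.4 * 12 = 10201000.32 g
Step 2 — FC (tonnes) = 10201000.32 / 1,000,000 ≈ 10.201 tonnes (5 s.f.)

10.201 tonnes


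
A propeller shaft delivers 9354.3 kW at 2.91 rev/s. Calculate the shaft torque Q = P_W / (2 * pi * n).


Formula: Q = P_W / (2 * pi * n)
Step 1 — P_W = 9354.3 kW * 1000 = 9354300.0 W
Step 2 — 2 * pi * n = 2 * pi * 2.91 = 18.284069
Step 3 — Q = 9354300.0 / 18.284069 ≈ 511610 N·m (5 s.f.)

511610 N·m


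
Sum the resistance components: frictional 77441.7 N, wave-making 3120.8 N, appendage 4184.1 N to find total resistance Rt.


Formula: Rt = Rf + Rw + Ra
Substituting: Rt = 77441.7 + 3120.8 + 4184.1
Result: Rt = 84746.6 N

84746.6 N


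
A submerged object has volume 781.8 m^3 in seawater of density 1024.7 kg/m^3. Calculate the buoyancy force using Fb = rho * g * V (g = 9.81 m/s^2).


Formula: Fb = rho * g * V
Substituting: Fb = 1024.7 * 9.81 * 781.8
Intermediate: 1024.7 * 9.81 = 10052.307
Result: Fb = 10052.307 * 781.8 ≈ 7858900 N (5 s.f.)

7858900 N


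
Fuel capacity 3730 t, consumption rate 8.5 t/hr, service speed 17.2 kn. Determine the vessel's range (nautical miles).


Formula: endurance = fuel / rate; range = endurance * speed
Step 1 — endurance = 3730 / 8.5 = 438.8235 hours
Step 2 — range = 438.8235 * 17.2 ≈ 7547.8 nautical miles (5 s.f.)

7547.8 NM


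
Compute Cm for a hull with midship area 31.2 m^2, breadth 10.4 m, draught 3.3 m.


Formula: Cm = Am / (B * T)
Step 1 — B * T = 10.4 * 3.3 = 34.32 m^2
Step 2 — Cm = 31.2 / 34.32 ≈ 0.90909 (5 s.f.)

0.90909


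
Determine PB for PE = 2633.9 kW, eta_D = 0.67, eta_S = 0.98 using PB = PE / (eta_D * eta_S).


Formula: PB = PE / (eta_D * eta_S)
Step 1 — combined efficiency = eta_D * eta_S = 0.67 * 0.98 = 0.6566
Step 2 — PB = 2633.9 / 0.6566 ≈ 4011.4 kW (5 s.f.)

4011.4 kW


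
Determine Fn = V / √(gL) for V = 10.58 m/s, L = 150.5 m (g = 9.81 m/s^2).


Formula: Fn = V / sqrt(g * L)
Step 1 — g * L = 9.81 * 150.5 = 1476.405
Step 2 — sqrt(g * L) = sqrt(1476.405) = 38.424016
Step 3 — Fn = 10.58 / 38.424016 ≈ 0.27535 (5 s.f.)

0.27535


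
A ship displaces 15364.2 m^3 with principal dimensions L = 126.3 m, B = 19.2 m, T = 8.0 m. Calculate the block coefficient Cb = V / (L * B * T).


Formula: Cb = V / (L * B * T)
Step 1 — L * B * T = 126.3 * 19.2 * 8.0 = 19399.68 m^3
Step 2 — Cb = 15364.2 / 19399.68 ≈ 0.79198 (5 s.f.)

0.79198


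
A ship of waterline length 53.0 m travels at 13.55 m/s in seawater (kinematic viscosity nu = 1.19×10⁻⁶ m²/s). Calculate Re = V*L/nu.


Formula: Re = V * L / nu
Step 1 — V * L = 13.55 * 53.0 = 718.15 m^2/s
Step 2 — Re = 718.15 / 1.19e-6 = 6.03e+08

6.03e+08


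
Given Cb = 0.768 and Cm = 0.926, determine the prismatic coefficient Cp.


Formula: Cp = Cb / Cm
Substituting: Cp = 0.768 / 0.926
Result: Cp ≈ 0.82937 (5 s.f.)

0.82937


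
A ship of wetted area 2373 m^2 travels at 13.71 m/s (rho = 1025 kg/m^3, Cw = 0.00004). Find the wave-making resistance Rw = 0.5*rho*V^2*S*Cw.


Formula: Rw = 0.5 * rho * V^2 * S * Cw
Step 1 — V^2 = 13.71^2 = 187.9641
Step 2 — 0.5 * rho * V^2 = 0.5 * 1025 * 187.9641 = 96331.60125
Step 3 — Rw = 96331.60125 * 2373 * 0.00004 ≈ 9143.8 N (5 s.f.)

9143.8 N


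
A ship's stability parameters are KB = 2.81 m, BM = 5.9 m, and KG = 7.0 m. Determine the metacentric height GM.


Formula: GM = KB + BM - KG
Step 1 — KM = KB + BM = 2.81 + 5.9 = 8.71 m
Step 2 — GM = KM - KG = 8.71 - 7.0 = 1.71 m

1.71 m


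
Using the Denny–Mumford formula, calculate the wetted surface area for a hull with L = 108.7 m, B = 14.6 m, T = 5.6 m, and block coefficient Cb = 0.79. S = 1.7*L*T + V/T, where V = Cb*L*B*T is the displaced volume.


Formula: S = 1.7*L*T + V/T with V = Cb*L*B*T, i.e. S = L * (1.7*T + Cb*B)
Step 1 — 1.7*T = 1.7 * 5.6 = 9.52 m
Step 2 — Cb*B = 0.79 * 14.6 = 11.534 m
Step 3 — 1.7*T + Cb*B = 9.52 + 11.534 = 21.054 m
Step 4 — S = 108.7 * 21.054 ≈ 2288.6 m^2 (5 s.f.)

2288.6 m^2


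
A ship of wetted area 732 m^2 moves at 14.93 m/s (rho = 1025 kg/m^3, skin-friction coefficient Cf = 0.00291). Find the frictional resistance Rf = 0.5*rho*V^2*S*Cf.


Formula: Rf = 0.5 * rho * V^2 * S * Cf
Step 1 — V^2 = 14.93^2 = 222.9049
Step 2 — 0.5 * rho * V^2 = 0.5 * 1025 * 222.9049 = 114238.76125
Step 3 — Rf = 114238.76125 * 732 * 0.00291 ≈ 243340 N (5 s.f.)

243340 N


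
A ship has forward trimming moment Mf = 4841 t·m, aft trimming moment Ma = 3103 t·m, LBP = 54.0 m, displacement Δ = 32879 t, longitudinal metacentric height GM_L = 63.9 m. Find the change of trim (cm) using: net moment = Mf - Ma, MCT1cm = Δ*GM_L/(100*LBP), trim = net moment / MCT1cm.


Formula: net trimming moment = Mf - Ma; MCT1cm = Δ*GM_L/(100*LBP); trim = net moment / MCT1cm
Step 1 — net trimming moment = 4841 - 3103 = 1738 t·m
Step 2 — MCT1cm = 32879 * 63.9 / (100 * 54.0) = 389.0682 t·m/cm
Step 3 — trim = 1738 / 389.0682 ≈ 4.4671 cm (5 s.f.)

4.4671 cm


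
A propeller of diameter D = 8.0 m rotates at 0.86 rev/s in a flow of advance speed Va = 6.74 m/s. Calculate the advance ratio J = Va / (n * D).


Formula: J = Va / (n * D)
Step 1 — n * D = 0.86 * 8.0 = 6.88
Step 2 — J = 6.74 / 6.88 ≈ 0.97965 (5 s.f.)

0.97965


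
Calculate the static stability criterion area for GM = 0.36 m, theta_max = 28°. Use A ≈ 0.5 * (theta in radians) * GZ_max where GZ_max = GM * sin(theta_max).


Formula: GZ_max = GM * sin(theta); Area = 0.5 * theta_rad * GZ_max
Step 1 — GZ_max = 0.36 * sin(28°) = 0.36 * 0.469472 = 0.16901 m
Step 2 — theta_rad = 28 * pi/180 = 0.488692 rad
Step 3 — Area = 0.5 * 0.488692 * 0.16901 ≈ 0.041297 m·rad (5 s.f.)

0.041297 m·rad


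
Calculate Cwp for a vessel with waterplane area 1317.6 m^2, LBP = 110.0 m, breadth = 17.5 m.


Formula: Cwp = Aw / (L * B)
Step 1 — L * B = 110.0 * 17.5 = 1925.0 m^2
Step 2 — Cwp = 1317.6 / 1925.0 ≈ 0.68447 (5 s.f.)

0.68447


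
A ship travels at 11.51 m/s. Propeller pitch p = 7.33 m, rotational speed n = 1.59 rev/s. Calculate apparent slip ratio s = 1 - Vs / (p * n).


Formula: s = 1 - Vs / (p * n)
Step 1 — p * n = 7.33 * 1.59 = 11.6547
Step 2 — Vs / (p*n) = 11.51 / 11.6547 = 0.987584 (6 d.p.)
Step 3 — s = 1 - 0.987584 = 0.012416

0.012416


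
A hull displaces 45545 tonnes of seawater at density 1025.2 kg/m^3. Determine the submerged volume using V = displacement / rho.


Formula: V = mass / rho
Step 1 — convert tonnes to kg: 45545 t * 1000 = 45545000 kg
Step 2 — V = 45545000 / 1025.2 ≈ 44425 m^3 (5 s.f.)

44425 m^3


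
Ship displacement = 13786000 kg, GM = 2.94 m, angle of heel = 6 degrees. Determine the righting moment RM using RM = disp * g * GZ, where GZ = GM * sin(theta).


Formula: GZ = GM * sin(theta); RM = disp * g * GZ
Step 1 — GZ = 2.94 * sin(6°) = 2.94 * 0.104528 = 0.307312 m
Step 2 — RM = 13786000 * 9.81 * 0.307312 ≈ 41561000 N·m (5 s.f.)

41561000 N·m


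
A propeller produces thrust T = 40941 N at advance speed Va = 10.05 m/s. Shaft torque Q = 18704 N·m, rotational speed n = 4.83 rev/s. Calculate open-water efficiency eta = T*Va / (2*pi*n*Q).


Formula: eta = T * Va / (2 * pi * n * Q)
Step 1 — numerator = T * Va = 40941 * 10.05 = 411457.05
Step 2 — 2 * pi * n = 2 * pi * 4.83 = 30.347785
Step 3 — denominator = 30.347785 * 18704 = 567624.97
Step 4 — eta = 411457.05 / 567624.97 ≈ 0.72487 (5 s.f.)

0.72487


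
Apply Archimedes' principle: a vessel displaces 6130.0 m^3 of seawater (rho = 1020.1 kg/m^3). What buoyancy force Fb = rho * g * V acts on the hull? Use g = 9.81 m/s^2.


Formula: Fb = rho * g * V
Substituting: Fb = 1020.1 * 9.81 * 6130.0
Intermediate: 1020.1 * 9.81 = 10007.181
Result: Fb = 10007.181 * 6130.0 ≈ 61344000 N (5 s.f.)

61344000 N


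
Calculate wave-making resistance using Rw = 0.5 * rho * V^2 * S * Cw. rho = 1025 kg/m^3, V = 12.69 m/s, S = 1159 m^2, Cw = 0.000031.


Formula: Rw = 0.5 * rho * V^2 * S * Cw
Step 1 — V^2 = 12.69^2 = 161.0361
Step 2 — 0.5 * rho * V^2 = 0.5 * 1025 * 161.0361 = 82531.00125
Step 3 — Rw = 82531.00125 * 1159 * 0.000031 ≈ 2965.3 N (5 s.f.)

2965.3 N


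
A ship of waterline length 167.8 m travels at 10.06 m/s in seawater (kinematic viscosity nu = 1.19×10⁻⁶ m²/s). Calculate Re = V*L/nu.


Formula: Re = V * L / nu
Step 1 — V * L = 10.06 * 167.8 = 1688.068 m^2/s
Step 2 — Re = 1688.068 / 1.19e-6 = 1.42e+09

1.42e+09


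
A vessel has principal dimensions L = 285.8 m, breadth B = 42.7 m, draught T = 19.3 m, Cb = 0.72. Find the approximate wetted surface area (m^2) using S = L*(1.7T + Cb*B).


Formula: S = 1.7*L*T + V/T with V = Cb*L*B*T, i.e. S = L * (1.7*T + Cb*B)
Step 1 — 1.7*T = 1.7 * 19.3 = 32.81 m
Step 2 — Cb*B = 0.72 * 42.7 = 30.744 m
Step 3 — 1.7*T + Cb*B = 32.81 + 30.744 = 63.554 m
Step 4 — S = 285.8 * 63.554 ≈ 18164 m^2 (5 s.f.)

18164 m^2


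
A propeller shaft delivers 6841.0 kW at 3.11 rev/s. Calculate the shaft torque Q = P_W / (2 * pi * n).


Formula: Q = P_W / (2 * pi * n)
Step 1 — P_W = 6841.0 kW * 1000 = 6841000.0 W
Step 2 — 2 * pi * n = 2 * pi * 3.11 = 19.540706
Step 3 — Q = 6841000.0 / 19.540706 ≈ 350090 N·m (5 s.f.)

350090 N·m


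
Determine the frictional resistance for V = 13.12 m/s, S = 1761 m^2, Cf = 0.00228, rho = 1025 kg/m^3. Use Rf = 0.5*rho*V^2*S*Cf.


Formula: Rf = 0.5 * rho * V^2 * S * Cf
Step 1 — V^2 = 13.12^2 = 172.1344
Step 2 — 0.5 * rho * V^2 = 0.5 * 1025 * 172.1344 = 88218.88
Step 3 — Rf = 88218.88 * 1761 * 0.00228 ≈ 354210 N (5 s.f.)

354210 N


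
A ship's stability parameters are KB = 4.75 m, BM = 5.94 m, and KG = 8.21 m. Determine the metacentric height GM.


Formula: GM = KB + BM - KG
Step 1 — KM = KB + BM = 4.75 + 5.94 = 10.69 m
Step 2 — GM = KM - KG = 10.69 - 8.21 = 2.48 m

2.48 m


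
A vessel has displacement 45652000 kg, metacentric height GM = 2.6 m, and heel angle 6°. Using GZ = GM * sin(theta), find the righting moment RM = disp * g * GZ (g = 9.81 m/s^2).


Formula: GZ = GM * sin(theta); RM = disp * g * GZ
Step 1 — GZ = 2.6 * sin(6°) = 2.6 * 0.104528 = 0.271773 m
Step 2 — RM = 45652000 * 9.81 * 0.271773 ≈ 121710000 N·m (5 s.f.)

121710000 N·m


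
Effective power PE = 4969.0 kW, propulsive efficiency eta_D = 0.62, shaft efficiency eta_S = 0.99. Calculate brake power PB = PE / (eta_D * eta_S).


Formula: PB = PE / (eta_D * eta_S)
Step 1 — combined efficiency = eta_D * eta_S = 0.62 * 0.99 = 0.6138
Step 2 — PB = 4969.0 / 0.6138 ≈ 8095.5 kW (5 s.f.)

8095.5 kW


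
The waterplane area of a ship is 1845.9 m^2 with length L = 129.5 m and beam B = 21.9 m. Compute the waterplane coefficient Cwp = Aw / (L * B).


Formula: Cwp = Aw / (L * B)
Step 1 — L * B = 129.5 * 21.9 = 2836.05 m^2
Step 2 — Cwp = 1845.9 / 2836.05 ≈ 0.65087 (5 s.f.)

0.65087


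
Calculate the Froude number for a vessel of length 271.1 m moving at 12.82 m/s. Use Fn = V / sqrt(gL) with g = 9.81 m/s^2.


Formula: Fn = V / sqrt(g * L)
Step 1 — g * L = 9.81 * 271.1 = 2659.491
Step 2 — sqrt(g * L) = sqrt(2659.491) = 51.570253
Step 3 — Fn = 12.82 / 51.570253 ≈ 0.24859 (5 s.f.)

0.24859


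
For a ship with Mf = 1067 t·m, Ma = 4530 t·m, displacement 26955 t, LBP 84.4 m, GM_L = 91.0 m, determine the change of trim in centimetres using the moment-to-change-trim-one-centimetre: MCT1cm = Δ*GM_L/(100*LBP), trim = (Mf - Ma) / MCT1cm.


Formula: net trimming moment = Mf - Ma; MCT1cm = Δ*GM_L/(100*LBP); trim = net moment / MCT1cm
Step 1 — net trimming moment = 1067 - 4530 = -3463 t·m
Step 2 — MCT1cm = 26955 * 91.0 / (100 * 84.4) = 290.6286 t·m/cm
Step 3 — trim = -3463 / 290.6286 ≈ -11.916 cm (5 s.f.)

-11.916 cm


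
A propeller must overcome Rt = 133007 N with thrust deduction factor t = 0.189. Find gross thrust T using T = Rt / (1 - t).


Formula: T = Rt / (1 - t)
Step 1 — (1 - t) = 1 - 0.189 = 0.811
Step 2 — T = 133007 / 0.811 ≈ 164000 N (5 s.f.)

164000 N


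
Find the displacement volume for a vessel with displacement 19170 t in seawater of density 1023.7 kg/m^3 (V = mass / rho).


Formula: V = mass / rho
Step 1 — convert tonnes to kg: 19170 t * 1000 = 19170000 kg
Step 2 — V = 19170000 / 1023.7 ≈ 18726 m^3 (5 s.f.)

18726 m^3


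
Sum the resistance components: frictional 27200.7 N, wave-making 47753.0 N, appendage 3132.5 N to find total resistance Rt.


Formula: Rt = Rf + Rw + Ra
Substituting: Rt = 27200.7 + 47753.0 + 3132.5
Result: Rt = 78086.2 N

78086.2 N


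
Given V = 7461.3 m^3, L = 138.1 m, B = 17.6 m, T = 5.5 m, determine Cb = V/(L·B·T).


Formula: Cb = V / (L * B * T)
Step 1 — L * B * T = 138.1 * 17.6 * 5.5 = 13368.08 m^3
Step 2 — Cb = 7461.3 / 13368.08 ≈ 0.55814 (5 s.f.)

0.55814


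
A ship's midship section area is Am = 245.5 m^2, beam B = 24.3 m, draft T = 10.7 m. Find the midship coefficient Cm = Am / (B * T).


Formula: Cm = Am / (B * T)
Step 1 — B * T = 24.3 * 10.7 = 260.01 m^2
Step 2 — Cm = 245.5 / 260.01 ≈ 0.94419 (5 s.f.)

0.94419


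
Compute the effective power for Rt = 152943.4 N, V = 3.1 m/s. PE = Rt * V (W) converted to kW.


Formula: PE = Rt * V / 1000 (kW)
Step 1 — PE (W) = 152943.4 * 3.1 = 474124.54 W
Step 2 — PE (kW) = 474124.54 / 1000 ≈ 474.12 kW (5 s.f.)

474.12 kW


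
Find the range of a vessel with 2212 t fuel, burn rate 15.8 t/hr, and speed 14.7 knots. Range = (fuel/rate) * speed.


Formula: endurance = fuel / rate; range = endurance * speed
Step 1 — endurance = 2212 / 15.8 = 140.0 hours
Step 2 — range = 140.0 * 14.7 ≈ 2058.0 nautical miles (5 s.f.)

2058.0 NM


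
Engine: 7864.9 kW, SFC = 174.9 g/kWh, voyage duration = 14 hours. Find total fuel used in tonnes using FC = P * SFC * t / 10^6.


Formula: FC (tonnes) = P * SFC * t / 1,000,000
Step 1 — P * SFC * t = 7864.9 * 174.9 * 14 = 19257994.14 g
Step 2 — FC (tonnes) = 19257994.14 / 1,000,000 ≈ 19.258 tonnes (5 s.f.)

19.258 tonnes


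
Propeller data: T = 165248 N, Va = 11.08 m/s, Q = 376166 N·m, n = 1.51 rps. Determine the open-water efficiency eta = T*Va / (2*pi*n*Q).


Formula: eta = T * Va / (2 * pi * n * Q)
Step 1 — numerator = T * Va = 165248 * 11.08 = 1830947.84
Step 2 — 2 * pi * n = 2 * pi * 1.51 = 9.48761
Step 3 — denominator = 9.48761 * 376166 = 3568916.3
Step 4 — eta = 1830947.84 / 3568916.3 ≈ 0.51303 (5 s.f.)

0.51303


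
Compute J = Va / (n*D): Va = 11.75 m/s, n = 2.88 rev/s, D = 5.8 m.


Formula: J = Va / (n * D)
Step 1 — n * D = 2.88 * 5.8 = 16.704
Step 2 — J = 11.75 / 16.704 ≈ 0.70342 (5 s.f.)

0.70342


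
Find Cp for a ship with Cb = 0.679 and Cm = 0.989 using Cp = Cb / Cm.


Formula: Cp = Cb / Cm
Substituting: Cp = 0.679 / 0.989
Result: Cp ≈ 0.68655 (5 s.f.)

0.68655


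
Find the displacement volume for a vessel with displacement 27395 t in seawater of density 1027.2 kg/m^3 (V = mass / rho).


Formula: V = mass / rho
Step 1 — convert tonnes to kg: 27395 t * 1000 = 27395000 kg
Step 2 — V = 27395000 / 1027.2 ≈ 26670 m^3 (5 s.f.)

26670 m^3


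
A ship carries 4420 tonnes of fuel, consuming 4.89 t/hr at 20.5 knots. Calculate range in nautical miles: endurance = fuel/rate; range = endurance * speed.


Formula: endurance = fuel / rate; range = endurance * speed
Step 1 — endurance = 4420 / 4.89 = 903.8855 hours
Step 2 — range = 903.8855 * 20.5 ≈ 18530 nautical miles (5 s.f.)

18530 NM


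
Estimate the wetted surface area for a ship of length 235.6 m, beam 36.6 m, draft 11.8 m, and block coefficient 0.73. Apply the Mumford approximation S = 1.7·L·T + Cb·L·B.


Formula: S = 1.7*L*T + V/T with V = Cb*L*B*T, i.e. S = L * (1.7*T + Cb*B)
Step 1 — 1.7*T = 1.7 * 11.8 = 20.06 m
Step 2 — Cb*B = 0.73 * 36.6 = 26.718 m
Step 3 — 1.7*T + Cb*B = 20.06 + 26.718 = 46.778 m
Step 4 — S = 235.6 * 46.778 ≈ 11021 m^2 (5 s.f.)

11021 m^2


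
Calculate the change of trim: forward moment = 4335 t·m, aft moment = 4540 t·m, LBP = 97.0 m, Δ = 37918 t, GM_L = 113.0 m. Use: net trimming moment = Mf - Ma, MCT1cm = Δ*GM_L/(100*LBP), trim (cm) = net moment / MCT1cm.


Formula: net trimming moment = Mf - Ma; MCT1cm = Δ*GM_L/(100*LBP); trim = net moment / MCT1cm
Step 1 — net trimming moment = 4335 - 4540 = -205 t·m
Step 2 — MCT1cm = 37918 * 113.0 / (100 * 97.0) = 441.7252 t·m/cm
Step 3 — trim = -205 / 441.7252 ≈ -0.46409 cm (5 s.f.)

-0.46409 cm


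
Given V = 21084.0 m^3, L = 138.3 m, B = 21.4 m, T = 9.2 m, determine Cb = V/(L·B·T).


Formula: Cb = V / (L * B * T)
Step 1 — L * B * T = 138.3 * 21.4 * 9.2 = 27228.504 m^3
Step 2 — Cb = 21084.0 / 27228.504 ≈ 0.77434 (5 s.f.)

0.77434


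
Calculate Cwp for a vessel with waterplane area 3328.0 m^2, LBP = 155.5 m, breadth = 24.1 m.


Formula: Cwp = Aw / (L * B)
Step 1 — L * B = 155.5 * 24.1 = 3747.55 m^2
Step 2 — Cwp = 3328.0 / 3747.55 ≈ 0.88805 (5 s.f.)

0.88805


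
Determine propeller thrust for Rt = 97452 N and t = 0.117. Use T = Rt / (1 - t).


Formula: T = Rt / (1 - t)
Step 1 — (1 - t) = 1 - 0.117 = 0.883
Step 2 — T = 97452 / 0.883 ≈ 110360 N (5 s.f.)

110360 N


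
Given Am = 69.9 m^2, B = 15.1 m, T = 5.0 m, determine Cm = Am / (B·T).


Formula: Cm = Am / (B * T)
Step 1 — B * T = 15.1 * 5.0 = 75.5 m^2
Step 2 — Cm = 69.9 / 75.5 ≈ 0.92583 (5 s.f.)

0.92583


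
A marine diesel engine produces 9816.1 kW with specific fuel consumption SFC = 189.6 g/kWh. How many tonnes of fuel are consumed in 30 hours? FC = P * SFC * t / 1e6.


Formula: FC (tonnes) = P * SFC * t / 1,000,000
Step 1 — P * SFC * t = 9816.1 * 189.6 * 30 = 55833976.8 g
Step 2 — FC (tonnes) = 55833976.8 / 1,000,000 ≈ 55.834 tonnes (5 s.f.)

55.834 tonnes


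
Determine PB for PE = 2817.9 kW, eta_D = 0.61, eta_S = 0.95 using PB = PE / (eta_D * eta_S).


Formula: PB = PE / (eta_D * eta_S)
Step 1 — combined efficiency = eta_D * eta_S = 0.61 * 0.95 = 0.5795
Step 2 — PB = 2817.9 / 0.5795 ≈ 4862.6 kW (5 s.f.)

4862.6 kW


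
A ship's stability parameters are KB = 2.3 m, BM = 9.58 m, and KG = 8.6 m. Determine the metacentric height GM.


Formula: GM = KB + BM - KG
Step 1 — KM = KB + BM = 2.3 + 9.58 = 11.88 m
Step 2 — GM = KM - KG = 11.88 - 8.6 = 3.28 m

3.28 m


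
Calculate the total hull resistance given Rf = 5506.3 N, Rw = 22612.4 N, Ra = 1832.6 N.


Formula: Rt = Rf + Rw + Ra
Substituting: Rt = 5506.3 + 22612.4 + 1832.6
Result: Rt = 29951.3 N

29951.3 N


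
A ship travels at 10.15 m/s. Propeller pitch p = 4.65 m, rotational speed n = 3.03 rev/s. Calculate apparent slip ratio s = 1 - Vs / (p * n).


Formula: s = 1 - Vs / (p * n)
Step 1 — p * n = 4.65 * 3.03 = 14.0895
Step 2 — Vs / (p*n) = 10.15 / 14.0895 = 0.720395 (6 d.p.)
Step 3 — s = 1 - 0.720395 = 0.279605

0.279605


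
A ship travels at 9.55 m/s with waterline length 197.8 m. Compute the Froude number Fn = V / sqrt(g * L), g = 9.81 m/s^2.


Formula: Fn = V / sqrt(g * L)
Step 1 — g * L = 9.81 * 197.8 = 1940.418
Step 2 — sqrt(g * L) = sqrt(1940.418) = 44.050176
Step 3 — Fn = 9.55 / 44.050176 ≈ 0.21680 (5 s.f.)

0.21680


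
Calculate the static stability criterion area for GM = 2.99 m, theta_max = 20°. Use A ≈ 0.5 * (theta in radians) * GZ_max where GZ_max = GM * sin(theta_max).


Formula: GZ_max = GM * sin(theta); Area = 0.5 * theta_rad * GZ_max
Step 1 — GZ_max = 2.99 * sin(20°) = 2.99 * 0.34202 = 1.02264 m
Step 2 — theta_rad = 20 * pi/180 = 0.349066 rad
Step 3 — Area = 0.5 * 0.349066 * 1.02264 ≈ 0.17848 m·rad (5 s.f.)

0.17848 m·rad


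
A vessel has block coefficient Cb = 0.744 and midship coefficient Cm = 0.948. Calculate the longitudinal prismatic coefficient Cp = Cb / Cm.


Formula: Cp = Cb / Cm
Substituting: Cp = 0.744 / 0.948
Result: Cp ≈ 0.78481 (5 s.f.)

0.78481


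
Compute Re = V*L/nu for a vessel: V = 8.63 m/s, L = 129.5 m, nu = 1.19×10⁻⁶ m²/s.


Formula: Re = V * L / nu
Step 1 — V * L = 8.63 * 129.5 = 1117.585 m^2/s
Step 2 — Re = 1117.585 / 1.19e-6 = 9.39e+08

9.39e+08


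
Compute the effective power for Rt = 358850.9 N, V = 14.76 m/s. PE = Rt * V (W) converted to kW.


Formula: PE = Rt * V / 1000 (kW)
Step 1 — PE (W) = 358850.9 * 14.76 = 5296639.284 W
Step 2 — PE (kW) = 5296639.284 / 1000 ≈ 5296.6 kW (5 s.f.)

5296.6 kW


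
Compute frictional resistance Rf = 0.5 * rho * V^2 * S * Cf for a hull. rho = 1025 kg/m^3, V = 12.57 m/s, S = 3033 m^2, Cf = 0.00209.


Formula: Rf = 0.5 * rho * V^2 * S * Cf
Step 1 — V^2 = 12.57^2 = 158.0049
Step 2 — 0.5 * rho * V^2 = 0.5 * 1025 * 158.0049 = 80977.51125
Step 3 — Rf = 80977.51125 * 3033 * 0.00209 ≈ 513310 N (5 s.f.)

513310 N


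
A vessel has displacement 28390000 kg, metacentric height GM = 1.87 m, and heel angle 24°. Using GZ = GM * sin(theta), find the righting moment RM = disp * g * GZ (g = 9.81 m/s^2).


Formula: GZ = GM * sin(theta); RM = disp * g * GZ
Step 1 — GZ = 1.87 * sin(24°) = 1.87 * 0.406737 = 0.760598 m
Step 2 — RM = 28390000 * 9.81 * 0.760598 ≈ 211830000 N·m (5 s.f.)

211830000 N·m


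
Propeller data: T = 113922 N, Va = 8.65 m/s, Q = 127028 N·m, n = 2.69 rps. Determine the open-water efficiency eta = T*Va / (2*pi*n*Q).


Formula: eta = T * Va / (2 * pi * n * Q)
Step 1 — numerator = T * Va = 113922 * 8.65 = 985425.3
Step 2 — 2 * pi * n = 2 * pi * 2.69 = 16.901768
Step 3 — denominator = 16.901768 * 127028 = 2146997.79
Step 4 — eta = 985425.3 / 2146997.79 ≈ 0.45898 (5 s.f.)

0.45898


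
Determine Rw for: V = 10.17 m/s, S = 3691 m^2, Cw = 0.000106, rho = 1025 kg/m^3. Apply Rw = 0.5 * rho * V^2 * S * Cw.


Formula: Rw = 0.5 * rho * V^2 * S * Cw
Step 1 — V^2 = 10.17^2 = 103.4289
Step 2 — 0.5 * rho * V^2 = 0.5 * 1025 * 103.4289 = 53007.31125
Step 3 — Rw = 53007.31125 * 3691 * 0.000106 ≈ 20739 N (5 s.f.)

20739 N


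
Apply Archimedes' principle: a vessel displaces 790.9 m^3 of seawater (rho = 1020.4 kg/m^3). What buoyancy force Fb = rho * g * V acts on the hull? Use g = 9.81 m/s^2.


Formula: Fb = rho * g * V
Substituting: Fb = 1020.4 * 9.81 * 790.9
Intermediate: 1020.4 * 9.81 = 10010.124
Result: Fb = 10010.124 * 790.9 ≈ 7917000 N (5 s.f.)

7917000 N


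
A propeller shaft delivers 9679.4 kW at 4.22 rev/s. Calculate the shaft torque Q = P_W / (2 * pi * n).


Formula: Q = P_W / (2 * pi * n)
Step 1 — P_W = 9679.4 kW * 1000 = 9679400.0 W
Step 2 — 2 * pi * n = 2 * pi * 4.22 = 26.515042
Step 3 — Q = 9679400.0 / 26.515042 ≈ 365050 N·m (5 s.f.)

365050 N·m


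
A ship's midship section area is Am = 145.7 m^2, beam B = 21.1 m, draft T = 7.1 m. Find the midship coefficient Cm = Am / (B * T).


Formula: Cm = Am / (B * T)
Step 1 — B * T = 21.1 * 7.1 = 149.81 m^2
Step 2 — Cm = 145.7 / 149.81 ≈ 0.97257 (5 s.f.)

0.97257


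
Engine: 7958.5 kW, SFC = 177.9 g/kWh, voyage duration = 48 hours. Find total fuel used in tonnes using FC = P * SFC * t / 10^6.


Formula: FC (tonnes) = P * SFC * t / 1,000,000
Step 1 — P * SFC * t = 7958.5 * 177.9 * 48 = 67959223.2 g
Step 2 — FC (tonnes) = 67959223.2 / 1,000,000 ≈ 67.959 tonnes (5 s.f.)

67.959 tonnes


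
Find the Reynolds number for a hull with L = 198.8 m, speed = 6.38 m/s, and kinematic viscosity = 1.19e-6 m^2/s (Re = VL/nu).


Formula: Re = V * L / nu
Step 1 — V * L = 6.38 * 198.8 = 1268.344 m^2/s
Step 2 — Re = 1268.344 / 1.19e-6 = 1.07e+09

1.07e+09


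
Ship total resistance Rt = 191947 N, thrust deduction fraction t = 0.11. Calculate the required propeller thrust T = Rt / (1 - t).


Formula: T = Rt / (1 - t)
Step 1 — (1 - t) = 1 - 0.11 = 0.89
Step 2 — T = 191947 / 0.89 ≈ 215670 N (5 s.f.)

215670 N


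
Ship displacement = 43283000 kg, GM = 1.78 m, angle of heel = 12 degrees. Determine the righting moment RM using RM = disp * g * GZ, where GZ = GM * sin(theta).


Formula: GZ = GM * sin(theta); RM = disp * g * GZ
Step 1 — GZ = 1.78 * sin(12°) = 1.78 * 0.207912 = 0.370083 m
Step 2 — RM = 43283000 * 9.81 * 0.370083 ≈ 157140000 N·m (5 s.f.)

157140000 N·m


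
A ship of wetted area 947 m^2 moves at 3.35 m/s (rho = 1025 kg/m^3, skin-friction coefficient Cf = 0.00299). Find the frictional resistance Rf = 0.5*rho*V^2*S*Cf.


Formula: Rf = 0.5 * rho * V^2 * S * Cf
Step 1 — V^2 = 3.35^2 = 11.2225
Step 2 — 0.5 * rho * V^2 = 0.5 * 1025 * 11.2225 = 5751.53125
Step 3 — Rf = 5751.53125 * 947 * 0.00299 ≈ 16286 N (5 s.f.)

16286 N


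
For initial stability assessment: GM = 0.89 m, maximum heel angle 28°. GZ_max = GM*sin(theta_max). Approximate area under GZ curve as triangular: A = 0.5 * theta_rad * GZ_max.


Formula: GZ_max = GM * sin(theta); Area = 0.5 * theta_rad * GZ_max
Step 1 — GZ_max = 0.89 * sin(28°) = 0.89 * 0.469472 = 0.41783 m
Step 2 — theta_rad = 28 * pi/180 = 0.488692 rad
Step 3 — Area = 0.5 * 0.488692 * 0.41783 ≈ 0.10210 m·rad (5 s.f.)

0.10210 m·rad


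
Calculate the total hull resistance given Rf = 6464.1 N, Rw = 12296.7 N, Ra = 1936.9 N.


Formula: Rt = Rf + Rw + Ra
Substituting: Rt = 6464.1 + 12296.7 + 1936.9
Result: Rt = 20697.7 N

20697.7 N


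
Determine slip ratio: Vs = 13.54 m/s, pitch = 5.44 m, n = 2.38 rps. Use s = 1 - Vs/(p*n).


Formula: s = 1 - Vs / (p * n)
Step 1 — p * n = 5.44 * 2.38 = 12.9472
Step 2 — Vs / (p*n) = 13.54 / 12.9472 = 1.045786 (6 d.p.)
Step 3 — s = 1 - 1.045786 = -0.045786

-0.045786


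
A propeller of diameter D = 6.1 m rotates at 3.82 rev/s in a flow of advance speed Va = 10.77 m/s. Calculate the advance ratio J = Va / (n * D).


Formula: J = Va / (n * D)
Step 1 — n * D = 3.82 * 6.1 = 23.302
Step 2 — J = 10.77 / 23.302 ≈ 0.46219 (5 s.f.)

0.46219


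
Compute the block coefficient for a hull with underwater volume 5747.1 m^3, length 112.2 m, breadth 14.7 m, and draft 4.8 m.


Formula: Cb = V / (L * B * T)
Step 1 — L * B * T = 112.2 * 14.7 * 4.8 = 7916.832 m^3
Step 2 — Cb = 5747.1 / 7916.832 ≈ 0.72593 (5 s.f.)

0.72593


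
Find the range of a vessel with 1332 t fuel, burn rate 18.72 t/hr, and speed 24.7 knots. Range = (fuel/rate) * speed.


Formula: endurance = fuel / rate; range = endurance * speed
Step 1 — endurance = 1332 / 18.72 = 71.1538 hours
Step 2 — range = 71.1538 * 24.7 ≈ 1757.5 nautical miles (5 s.f.)

1757.5 NM


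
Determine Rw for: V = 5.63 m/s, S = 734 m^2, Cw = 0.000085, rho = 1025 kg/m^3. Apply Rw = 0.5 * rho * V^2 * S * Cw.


Formula: Rw = 0.5 * rho * V^2 * S * Cw
Step 1 — V^2 = 5.63^2 = 31.6969
Step 2 — 0.5 * rho * V^2 = 0.5 * 1025 * 31.6969 = 16244.66125
Step 3 — Rw = 16244.66125 * 734 * 0.000085 ≈ 1013.5 N (5 s.f.)

1013.5 N


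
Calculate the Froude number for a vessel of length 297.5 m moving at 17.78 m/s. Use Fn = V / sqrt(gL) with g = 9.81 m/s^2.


Formula: Fn = V / sqrt(g * L)
Step 1 — g * L = 9.81 * 297.5 = 2918.475
Step 2 — sqrt(g * L) = sqrt(2918.475) = 54.022912
Step 3 — Fn = 17.78 / 54.022912 ≈ 0.32912 (5 s.f.)

0.32912


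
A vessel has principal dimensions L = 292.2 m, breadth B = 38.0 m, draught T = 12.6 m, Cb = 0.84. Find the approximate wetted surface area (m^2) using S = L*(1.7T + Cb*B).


Formula: S = 1.7*L*T + V/T with V = Cb*L*B*T, i.e. S = L * (1.7*T + Cb*B)
Step 1 — 1.7*T = 1.7 * 12.6 = 21.42 m
Step 2 — Cb*B = 0.84 * 38.0 = 31.92 m
Step 3 — 1.7*T + Cb*B = 21.42 + 31.92 = 53.34 m
Step 4 — S = 292.2 * 53.34 ≈ 15586 m^2 (5 s.f.)

15586 m^2


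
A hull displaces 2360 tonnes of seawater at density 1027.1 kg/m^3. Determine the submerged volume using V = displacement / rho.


Formula: V = mass / rho
Step 1 — convert tonnes to kg: 2360 t * 1000 = 2360000 kg
Step 2 — V = 2360000 / 1027.1 ≈ 2297.7 m^3 (5 s.f.)

2297.7 m^3


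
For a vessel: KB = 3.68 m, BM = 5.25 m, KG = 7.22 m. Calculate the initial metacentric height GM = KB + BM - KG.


Formula: GM = KB + BM - KG
Step 1 — KM = KB + BM = 3.68 + 5.25 = 8.93 m
Step 2 — GM = KM - KG = 8.93 - 7.22 = 1.71 m

1.71 m


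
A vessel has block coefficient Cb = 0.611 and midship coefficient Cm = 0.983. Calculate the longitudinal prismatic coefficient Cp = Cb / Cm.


Formula: Cp = Cb / Cm
Substituting: Cp = 0.611 / 0.983
Result: Cp ≈ 0.62157 (5 s.f.)

0.62157


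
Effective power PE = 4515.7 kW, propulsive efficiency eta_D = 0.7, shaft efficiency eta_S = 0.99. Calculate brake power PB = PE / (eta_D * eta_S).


Formula: PB = PE / (eta_D * eta_S)
Step 1 — combined efficiency = eta_D * eta_S = 0.7 * 0.99 = 0.693
Step 2 — PB = 4515.7 / 0.693 ≈ 6516.2 kW (5 s.f.)

6516.2 kW


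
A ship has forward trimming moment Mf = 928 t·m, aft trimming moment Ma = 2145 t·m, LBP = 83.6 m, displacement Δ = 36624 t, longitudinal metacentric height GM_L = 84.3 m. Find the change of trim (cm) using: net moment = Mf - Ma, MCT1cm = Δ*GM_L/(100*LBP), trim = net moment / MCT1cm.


Formula: net trimming moment = Mf - Ma; MCT1cm = Δ*GM_L/(100*LBP); trim = net moment / MCT1cm
Step 1 — net trimming moment = 928 - 2145 = -1217 t·m
Step 2 — MCT1cm = 36624 * 84.3 / (100 * 83.6) = 369.3066 t·m/cm
Step 3 — trim = -1217 / 369.3066 ≈ -3.2954 cm (5 s.f.)

-3.2954 cm


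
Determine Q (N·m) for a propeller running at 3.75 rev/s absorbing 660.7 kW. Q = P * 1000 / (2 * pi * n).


Formula: Q = P_W / (2 * pi * n)
Step 1 — P_W = 660.7 kW * 1000 = 660700.0 W
Step 2 — 2 * pi * n = 2 * pi * 3.75 = 23.561945
Step 3 — Q = 660700.0 / 23.561945 ≈ 28041 N·m (5 s.f.)

28041 N·m


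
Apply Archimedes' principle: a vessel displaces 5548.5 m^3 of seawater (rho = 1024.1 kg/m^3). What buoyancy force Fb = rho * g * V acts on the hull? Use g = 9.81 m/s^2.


Formula: Fb = rho * g * V
Substituting: Fb = 1024.1 * 9.81 * 5548.5
Intermediate: 1024.1 * 9.81 = 10046.421
Result: Fb = 10046.421 * 5548.5 ≈ 55743000 N (5 s.f.)

55743000 N


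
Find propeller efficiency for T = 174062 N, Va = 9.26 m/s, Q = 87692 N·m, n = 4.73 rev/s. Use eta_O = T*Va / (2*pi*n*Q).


Formula: eta = T * Va / (2 * pi * n * Q)
Step 1 — numerator = T * Va = 174062 * 9.26 = 1611814.12
Step 2 — 2 * pi * n = 2 * pi * 4.73 = 29.719467
Step 3 — denominator = 29.719467 * 87692 = 2606159.5
Step 4 — eta = 1611814.12 / 2606159.5 ≈ 0.61846 (5 s.f.)

0.61846


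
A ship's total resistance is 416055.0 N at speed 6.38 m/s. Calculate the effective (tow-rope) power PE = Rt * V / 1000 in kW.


Formula: PE = Rt * V / 1000 (kW)
Step 1 — PE (W) = 416055.0 * 6.38 = 2654430.9 W
Step 2 — PE (kW) = 2654430.9 / 1000 ≈ 2654.4 kW (5 s.f.)

2654.4 kW


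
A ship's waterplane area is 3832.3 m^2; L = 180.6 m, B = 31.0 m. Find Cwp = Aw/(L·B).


Formula: Cwp = Aw / (L * B)
Step 1 — L * B = 180.6 * 31.0 = 5598.6 m^2
Step 2 — Cwp = 3832.3 / 5598.6 ≈ 0.68451 (5 s.f.)

0.68451


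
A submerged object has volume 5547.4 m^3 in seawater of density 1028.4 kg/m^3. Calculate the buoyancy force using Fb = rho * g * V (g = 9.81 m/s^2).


Formula: Fb = rho * g * V
Substituting: Fb = 1028.4 * 9.81 * 5547.4
Intermediate: 1028.4 * 9.81 = 10088.604
Result: Fb = 10088.604 * 5547.4 ≈ 55966000 N (5 s.f.)

55966000 N


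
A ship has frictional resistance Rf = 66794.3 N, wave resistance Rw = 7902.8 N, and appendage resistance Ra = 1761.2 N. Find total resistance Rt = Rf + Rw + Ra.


Formula: Rt = Rf + Rw + Ra
Substituting: Rt = 66794.3 + 7902.8 + 1761.2
Result: Rt = 76458.3 N

76458.3 N


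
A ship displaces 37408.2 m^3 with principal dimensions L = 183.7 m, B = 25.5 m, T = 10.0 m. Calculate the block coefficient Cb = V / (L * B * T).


Formula: Cb = V / (L * B * T)
Step 1 — L * B * T = 183.7 * 25.5 * 10.0 = 46843.5 m^3
Step 2 — Cb = 37408.2 / 46843.5 ≈ 0.79858 (5 s.f.)

0.79858


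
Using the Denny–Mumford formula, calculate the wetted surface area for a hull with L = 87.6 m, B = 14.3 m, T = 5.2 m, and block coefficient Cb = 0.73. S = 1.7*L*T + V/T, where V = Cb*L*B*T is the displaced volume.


Formula: S = 1.7*L*T + V/T with V = Cb*L*B*T, i.e. S = L * (1.7*T + Cb*B)
Step 1 — 1.7*T = 1.7 * 5.2 = 8.84 m
Step 2 — Cb*B = 0.73 * 14.3 = 10.439 m
Step 3 — 1.7*T + Cb*B = 8.84 + 10.439 = 19.279 m
Step 4 — S = 87.6 * 19.279 ≈ 1688.8 m^2 (5 s.f.)

1688.8 m^2


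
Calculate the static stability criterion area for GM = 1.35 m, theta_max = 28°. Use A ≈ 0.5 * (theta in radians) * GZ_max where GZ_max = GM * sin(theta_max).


Formula: GZ_max = GM * sin(theta); Area = 0.5 * theta_rad * GZ_max
Step 1 — GZ_max = 1.35 * sin(28°) = 1.35 * 0.469472 = 0.633787 m
Step 2 — theta_rad = 28 * pi/180 = 0.488692 rad
Step 3 — Area = 0.5 * 0.488692 * 0.633787 ≈ 0.15486 m·rad (5 s.f.)

0.15486 m·rad


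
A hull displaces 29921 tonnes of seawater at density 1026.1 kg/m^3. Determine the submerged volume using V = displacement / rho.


Formula: V = mass / rho
Step 1 — convert tonnes to kg: 29921 t * 1000 = 29921000 kg
Step 2 — V = 29921000 / 1026.1 ≈ 29160 m^3 (5 s.f.)

29160 m^3


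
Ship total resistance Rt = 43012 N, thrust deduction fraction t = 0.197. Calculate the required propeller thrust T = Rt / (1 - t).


Formula: T = Rt / (1 - t)
Step 1 — (1 - t) = 1 - 0.197 = 0.803
Step 2 — T = 43012 / 0.803 ≈ 53564 N (5 s.f.)

53564 N


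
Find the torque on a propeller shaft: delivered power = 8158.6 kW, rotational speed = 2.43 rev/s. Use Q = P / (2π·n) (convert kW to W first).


Formula: Q = P_W / (2 * pi * n)
Step 1 — P_W = 8158.6 kW * 1000 = 8158600.0 W
Step 2 — 2 * pi * n = 2 * pi * 2.43 = 15.26814
Step 3 — Q = 8158600.0 / 15.26814 ≈ 534350 N·m (5 s.f.)

534350 N·m


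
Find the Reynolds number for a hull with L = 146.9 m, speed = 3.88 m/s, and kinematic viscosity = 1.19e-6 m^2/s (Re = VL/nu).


Formula: Re = V * L / nu
Step 1 — V * L = 3.88 * 146.9 = 569.972 m^2/s
Step 2 — Re = 569.972 / 1.19e-6 = 4.79e+08

4.79e+08


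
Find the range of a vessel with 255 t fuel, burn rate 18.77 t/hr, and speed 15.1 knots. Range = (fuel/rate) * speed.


Formula: endurance = fuel / rate; range = endurance * speed
Step 1 — endurance = 255 / 18.77 = 13.5855 hours
Step 2 — range = 13.5855 * 15.1 ≈ 205.14 nautical miles (5 s.f.)

205.14 NM


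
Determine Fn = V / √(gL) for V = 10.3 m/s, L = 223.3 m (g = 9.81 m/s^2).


Formula: Fn = V / sqrt(g * L)
Step 1 — g * L = 9.81 * 223.3 = 2190.573
Step 2 — sqrt(g * L) = sqrt(2190.573) = 46.803558
Step 3 — Fn = 10.3 / 46.803558 ≈ 0.22007 (5 s.f.)

0.22007


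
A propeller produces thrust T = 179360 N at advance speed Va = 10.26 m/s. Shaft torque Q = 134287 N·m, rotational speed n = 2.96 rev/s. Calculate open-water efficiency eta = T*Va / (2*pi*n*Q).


Formula: eta = T * Va / (2 * pi * n * Q)
Step 1 — numerator = T * Va = 179360 * 10.26 = 1840233.6
Step 2 — 2 * pi * n = 2 * pi * 2.96 = 18.598229
Step 3 — denominator = 18.598229 * 134287 = 2497500.38
Step 4 — eta = 1840233.6 / 2497500.38 ≈ 0.73683 (5 s.f.)

0.73683


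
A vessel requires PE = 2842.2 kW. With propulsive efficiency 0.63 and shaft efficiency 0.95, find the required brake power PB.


Formula: PB = PE / (eta_D * eta_S)
Step 1 — combined efficiency = eta_D * eta_S = 0.63 * 0.95 = 0.5985
Step 2 — PB = 2842.2 / 0.5985 ≈ 4748.9 kW (5 s.f.)

4748.9 kW


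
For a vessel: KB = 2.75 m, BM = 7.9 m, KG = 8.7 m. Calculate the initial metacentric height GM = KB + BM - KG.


Formula: GM = KB + BM - KG
Step 1 — KM = KB + BM = 2.75 + 7.9 = 10.65 m
Step 2 — GM = KM - KG = 10.65 - 8.7 = 1.95 m

1.95 m


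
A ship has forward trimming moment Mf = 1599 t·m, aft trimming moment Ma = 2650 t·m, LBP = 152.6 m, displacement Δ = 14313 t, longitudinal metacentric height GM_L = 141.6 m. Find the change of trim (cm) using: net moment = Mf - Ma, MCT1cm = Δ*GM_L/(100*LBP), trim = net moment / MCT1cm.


Formula: net trimming moment = Mf - Ma; MCT1cm = Δ*GM_L/(100*LBP); trim = net moment / MCT1cm
Step 1 — net trimming moment = 1599 - 2650 = -1051 t·m
Step 2 — MCT1cm = 14313 * 141.6 / (100 * 152.6) = 132.8126 t·m/cm
Step 3 — trim = -1051 / 132.8126 ≈ -7.9134 cm (5 s.f.)

-7.9134 cm


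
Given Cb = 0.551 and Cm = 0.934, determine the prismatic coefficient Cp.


Formula: Cp = Cb / Cm
Substituting: Cp = 0.551 / 0.934
Result: Cp ≈ 0.58994 (5 s.f.)

0.58994


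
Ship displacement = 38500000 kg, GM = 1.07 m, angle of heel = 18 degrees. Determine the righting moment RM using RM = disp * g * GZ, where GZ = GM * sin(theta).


Formula: GZ = GM * sin(theta); RM = disp * g * GZ
Step 1 — GZ = 1.07 * sin(18°) = 1.07 * 0.309017 = 0.330648 m
Step 2 — RM = 38500000 * 9.81 * 0.330648 ≈ 124880000 N·m (5 s.f.)

124880000 N·m


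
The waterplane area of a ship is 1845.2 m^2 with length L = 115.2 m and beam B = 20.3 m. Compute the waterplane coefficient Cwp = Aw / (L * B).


Formula: Cwp = Aw / (L * B)
Step 1 — L * B = 115.2 * 20.3 = 2338.56 m^2
Step 2 — Cwp = 1845.2 / 2338.56 ≈ 0.78903 (5 s.f.)

0.78903


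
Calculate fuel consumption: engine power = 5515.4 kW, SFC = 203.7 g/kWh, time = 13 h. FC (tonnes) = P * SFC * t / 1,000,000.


Formula: FC (tonnes) = P * SFC * t / 1,000,000
Step 1 — P * SFC * t = 5515.4 * 203.7 * 13 = 14605330.74 g
Step 2 — FC (tonnes) = 14605330.74 / 1,000,000 ≈ 14.605 tonnes (5 s.f.)

14.605 tonnes
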